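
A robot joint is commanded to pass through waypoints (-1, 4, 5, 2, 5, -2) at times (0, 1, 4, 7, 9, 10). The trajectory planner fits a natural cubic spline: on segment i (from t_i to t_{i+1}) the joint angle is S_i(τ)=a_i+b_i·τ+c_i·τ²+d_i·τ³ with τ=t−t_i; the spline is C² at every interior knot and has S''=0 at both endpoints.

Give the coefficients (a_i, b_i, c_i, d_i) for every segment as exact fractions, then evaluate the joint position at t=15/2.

Δ: Δ0=5, Δ1=1/3, Δ2=-1, Δ3=3/2, Δ4=-7
row 1: diag=8, rhs=-28; c'=3/8, d'=-7/2
row 2: denom=12−3·3/8=87/8; d'=(-8−3·-7/2)/(87/8)=20/87
row 3: denom=10−3·8/29=266/29; d'=(15−3·20/87)/(266/29)=415/266
row 4: denom=6−2·29/133=740/133; d'=(-51−2·415/266)/(740/133)=-3599/370
back: M4=-3599/370
back: M3=415/266−29/133·-3599/370=681/185
back: M2=20/87−8/29·681/185=-436/555
back: M1=-7/2−3/8·-436/555=-593/185
M: M0=0, M1=-593/185, M2=-436/555, M3=681/185, M4=-3599/370, M5=0
seg 0: a=-1, c=M0/2=0, d=(M1−M0)/(6·1)=-593/1110, b=Δ0−h0·(2M0+M1)/6=6143/1110
seg 1: a=4, c=M1/2=-593/370, d=(M2−M1)/(6·3)=1343/9990, b=Δ1−h1·(2M1+M2)/6=2182/555
seg 2: a=5, c=M2/2=-218/555, d=(M3−M2)/(6·3)=67/270, b=Δ2−h2·(2M2+M3)/6=-2281/1110
seg 3: a=2, c=M3/2=681/370, d=(M4−M3)/(6·2)=-4961/4440, b=Δ3−h3·(2M3+M4)/6=254/111
seg 4: a=5, c=M4/2=-3599/740, d=(M5−M4)/(6·1)=3599/2220, b=Δ4−h4·(2M4+M5)/6=-4171/1110
t_q=15/2 → seg 3, τ=1/2; S=2+254/111·τ+681/370·τ²+-4961/4440·τ³=41021/11840

  seg 0: a=-1 b=6143/1110 c=0 d=-593/1110
  seg 1: a=4 b=2182/555 c=-593/370 d=1343/9990
  seg 2: a=5 b=-2281/1110 c=-218/555 d=67/270
  seg 3: a=2 b=254/111 c=681/370 d=-4961/4440
  seg 4: a=5 b=-4171/1110 c=-3599/740 d=3599/2220
S(15/2) = 41021/11840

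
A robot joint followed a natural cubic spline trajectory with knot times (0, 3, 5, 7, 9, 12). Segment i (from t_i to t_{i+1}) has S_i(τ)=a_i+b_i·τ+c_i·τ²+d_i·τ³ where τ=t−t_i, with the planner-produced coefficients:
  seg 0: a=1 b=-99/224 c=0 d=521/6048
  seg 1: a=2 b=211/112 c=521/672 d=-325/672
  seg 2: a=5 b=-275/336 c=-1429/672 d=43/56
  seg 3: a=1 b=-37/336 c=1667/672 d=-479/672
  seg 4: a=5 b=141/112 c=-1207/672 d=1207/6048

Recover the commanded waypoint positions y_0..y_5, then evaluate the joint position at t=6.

y_0=1 y_1=2 y_2=5 y_3=1 y_4=5 y_5=-2
S(6) = 271/96

y_0 = S_0(0) = a_0 = 1
y_1 = S_1(0) = a_1 = 2
y_2 = S_2(0) = a_2 = 5
y_3 = S_3(0) = a_3 = 1
y_4 = S_4(0) = a_4 = 5
y_5 = S_4(3) = -2
t_q=6 is in segment 2 (τ=1); S_2(τ)=271/96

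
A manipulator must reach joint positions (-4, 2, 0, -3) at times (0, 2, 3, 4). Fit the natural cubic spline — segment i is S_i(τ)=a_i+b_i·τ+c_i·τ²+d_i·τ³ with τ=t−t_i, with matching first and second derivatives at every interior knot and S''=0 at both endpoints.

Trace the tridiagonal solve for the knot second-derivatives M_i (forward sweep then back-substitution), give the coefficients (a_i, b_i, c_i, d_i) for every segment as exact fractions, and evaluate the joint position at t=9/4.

  seg 0: a=-4 b=107/23 c=0 d=-19/46
  seg 1: a=2 b=-7/23 c=-57/23 d=18/23
  seg 2: a=0 b=-67/23 c=-3/23 d=1/23
S(9/4) = 57/32

Δ: Δ0=3, Δ1=-2, Δ2=-3
row 1: diag=6, rhs=-30; c'=1/6, d'=-5
row 2: denom=4−1·1/6=23/6; d'=(-6−1·-5)/(23/6)=-6/23
back: M2=-6/23
back: M1=-5−1/6·-6/23=-114/23
M: M0=0, M1=-114/23, M2=-6/23, M3=0
seg 0: a=-4, c=M0/2=0, d=(M1−M0)/(6·2)=-19/46, b=Δ0−h0·(2M0+M1)/6=107/23
seg 1: a=2, c=M1/2=-57/23, d=(M2−M1)/(6·1)=18/23, b=Δ1−h1·(2M1+M2)/6=-7/23
seg 2: a=0, c=M2/2=-3/23, d=(M3−M2)/(6·1)=1/23, b=Δ2−h2·(2M2+M3)/6=-67/23
t_q=9/4 → seg 1, τ=1/4; S=2+-7/23·τ+-57/23·τ²+18/23·τ³=57/32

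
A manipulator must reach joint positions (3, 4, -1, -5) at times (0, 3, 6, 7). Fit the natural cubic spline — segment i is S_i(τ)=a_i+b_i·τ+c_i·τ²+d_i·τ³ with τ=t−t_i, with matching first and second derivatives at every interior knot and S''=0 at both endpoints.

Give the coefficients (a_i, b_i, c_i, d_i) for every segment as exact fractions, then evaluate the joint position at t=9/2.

Δ: Δ0=1/3, Δ1=-5/3, Δ2=-4
row 1: diag=12, rhs=-12; c'=1/4, d'=-1
row 2: denom=8−3·1/4=29/4; d'=(-14−3·-1)/(29/4)=-44/29
back: M2=-44/29
back: M1=-1−1/4·-44/29=-18/29
M: M0=0, M1=-18/29, M2=-44/29, M3=0
seg 0: a=3, c=M0/2=0, d=(M1−M0)/(6·3)=-1/29, b=Δ0−h0·(2M0+M1)/6=56/87
seg 1: a=4, c=M1/2=-9/29, d=(M2−M1)/(6·3)=-13/261, b=Δ1−h1·(2M1+M2)/6=-25/87
seg 2: a=-1, c=M2/2=-22/29, d=(M3−M2)/(6·1)=22/87, b=Δ2−h2·(2M2+M3)/6=-304/87
t_q=9/2 → seg 1, τ=3/2; S=4+-25/87·τ+-9/29·τ²+-13/261·τ³=627/232

  seg 0: a=3 b=56/87 c=0 d=-1/29
  seg 1: a=4 b=-25/87 c=-9/29 d=-13/261
  seg 2: a=-1 b=-304/87 c=-22/29 d=22/87
S(9/2) = 627/232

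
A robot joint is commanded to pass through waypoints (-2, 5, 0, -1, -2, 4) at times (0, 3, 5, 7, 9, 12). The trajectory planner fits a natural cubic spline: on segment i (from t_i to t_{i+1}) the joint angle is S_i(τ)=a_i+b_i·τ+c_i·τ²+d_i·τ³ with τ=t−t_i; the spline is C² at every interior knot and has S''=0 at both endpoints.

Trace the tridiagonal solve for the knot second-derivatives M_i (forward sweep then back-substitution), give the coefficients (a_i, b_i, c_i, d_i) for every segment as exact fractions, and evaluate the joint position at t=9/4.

  seg 0: a=-2 b=2719/672 c=0 d=-1151/6048
  seg 1: a=5 b=-367/336 c=-1151/672 d=113/224
  seg 2: a=0 b=-635/336 c=883/672 d=-13/42
  seg 3: a=-1 b=-39/112 c=-365/672 d=157/672
  seg 4: a=-2 b=95/336 c=577/672 d=-577/6048
S(9/4) = 10109/2048

Δ: Δ0=7/3, Δ1=-5/2, Δ2=-1/2, Δ3=-1/2, Δ4=2
row 1: diag=10, rhs=-29; c'=1/5, d'=-29/10
row 2: denom=8−2·1/5=38/5; d'=(12−2·-29/10)/(38/5)=89/38
row 3: denom=8−2·5/19=142/19; d'=(0−2·89/38)/(142/19)=-89/142
row 4: denom=10−2·19/71=672/71; d'=(15−2·-89/142)/(672/71)=577/336
back: M4=577/336
back: M3=-89/142−19/71·577/336=-365/336
back: M2=89/38−5/19·-365/336=883/336
back: M1=-29/10−1/5·883/336=-1151/336
M: M0=0, M1=-1151/336, M2=883/336, M3=-365/336, M4=577/336, M5=0
seg 0: a=-2, c=M0/2=0, d=(M1−M0)/(6·3)=-1151/6048, b=Δ0−h0·(2M0+M1)/6=2719/672
seg 1: a=5, c=M1/2=-1151/672, d=(M2−M1)/(6·2)=113/224, b=Δ1−h1·(2M1+M2)/6=-367/336
seg 2: a=0, c=M2/2=883/672, d=(M3−M2)/(6·2)=-13/42, b=Δ2−h2·(2M2+M3)/6=-635/336
seg 3: a=-1, c=M3/2=-365/672, d=(M4−M3)/(6·2)=157/672, b=Δ3−h3·(2M3+M4)/6=-39/112
seg 4: a=-2, c=M4/2=577/672, d=(M5−M4)/(6·3)=-577/6048, b=Δ4−h4·(2M4+M5)/6=95/336
t_q=9/4 → seg 0, τ=9/4; S=-2+2719/672·τ+0·τ²+-1151/6048·τ³=10109/2048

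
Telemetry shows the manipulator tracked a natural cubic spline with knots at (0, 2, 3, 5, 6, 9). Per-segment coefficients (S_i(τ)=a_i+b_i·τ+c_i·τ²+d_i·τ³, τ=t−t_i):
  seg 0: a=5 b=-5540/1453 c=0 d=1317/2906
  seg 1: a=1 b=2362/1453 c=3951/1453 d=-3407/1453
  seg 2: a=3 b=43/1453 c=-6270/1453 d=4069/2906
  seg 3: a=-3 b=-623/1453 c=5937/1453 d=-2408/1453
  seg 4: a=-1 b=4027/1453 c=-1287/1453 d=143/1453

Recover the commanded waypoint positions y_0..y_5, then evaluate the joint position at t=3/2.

y_0 = S_0(0) = a_0 = 5
y_1 = S_1(0) = a_1 = 1
y_2 = S_2(0) = a_2 = 3
y_3 = S_3(0) = a_3 = -3
y_4 = S_4(0) = a_4 = -1
y_5 = S_4(3) = 2
t_q=3/2 is in segment 0 (τ=3/2); S_0(τ)=18839/23248

y_0=5 y_1=1 y_2=3 y_3=-3 y_4=-1 y_5=2
S(3/2) = 18839/23248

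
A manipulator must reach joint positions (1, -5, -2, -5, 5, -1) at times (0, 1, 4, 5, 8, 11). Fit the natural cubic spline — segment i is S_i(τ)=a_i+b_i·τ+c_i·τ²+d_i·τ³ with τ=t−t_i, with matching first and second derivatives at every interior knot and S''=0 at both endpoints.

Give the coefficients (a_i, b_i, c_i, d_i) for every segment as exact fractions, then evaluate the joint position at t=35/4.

  seg 0: a=1 b=-11414/1563 c=0 d=2036/1563
  seg 1: a=-5 b=-5306/1563 c=2036/521 d=-11455/14067
  seg 2: a=-2 b=-3023/1563 c=-5347/1563 d=1227/521
  seg 3: a=-5 b=-2674/1563 c=5696/1563 d=-3068/4689
  seg 4: a=5 b=3890/1563 c=-3508/1563 d=3508/14067
S(35/4) = 47593/8336

Δ: Δ0=-6, Δ1=1, Δ2=-3, Δ3=10/3, Δ4=-2
row 1: diag=8, rhs=42; c'=3/8, d'=21/4
row 2: denom=8−3·3/8=55/8; d'=(-24−3·21/4)/(55/8)=-318/55
row 3: denom=8−1·8/55=432/55; d'=(38−1·-318/55)/(432/55)=301/54
row 4: denom=12−3·55/144=521/48; d'=(-32−3·301/54)/(521/48)=-7016/1563
back: M4=-7016/1563
back: M3=301/54−55/144·-7016/1563=11392/1563
back: M2=-318/55−8/55·11392/1563=-10694/1563
back: M1=21/4−3/8·-10694/1563=4072/521
M: M0=0, M1=4072/521, M2=-10694/1563, M3=11392/1563, M4=-7016/1563, M5=0
seg 0: a=1, c=M0/2=0, d=(M1−M0)/(6·1)=2036/1563, b=Δ0−h0·(2M0+M1)/6=-11414/1563
seg 1: a=-5, c=M1/2=2036/521, d=(M2−M1)/(6·3)=-11455/14067, b=Δ1−h1·(2M1+M2)/6=-5306/1563
seg 2: a=-2, c=M2/2=-5347/1563, d=(M3−M2)/(6·1)=1227/521, b=Δ2−h2·(2M2+M3)/6=-3023/1563
seg 3: a=-5, c=M3/2=5696/1563, d=(M4−M3)/(6·3)=-3068/4689, b=Δ3−h3·(2M3+M4)/6=-2674/1563
seg 4: a=5, c=M4/2=-3508/1563, d=(M5−M4)/(6·3)=3508/14067, b=Δ4−h4·(2M4+M5)/6=3890/1563
t_q=35/4 → seg 4, τ=3/4; S=5+3890/1563·τ+-3508/1563·τ²+3508/14067·τ³=47593/8336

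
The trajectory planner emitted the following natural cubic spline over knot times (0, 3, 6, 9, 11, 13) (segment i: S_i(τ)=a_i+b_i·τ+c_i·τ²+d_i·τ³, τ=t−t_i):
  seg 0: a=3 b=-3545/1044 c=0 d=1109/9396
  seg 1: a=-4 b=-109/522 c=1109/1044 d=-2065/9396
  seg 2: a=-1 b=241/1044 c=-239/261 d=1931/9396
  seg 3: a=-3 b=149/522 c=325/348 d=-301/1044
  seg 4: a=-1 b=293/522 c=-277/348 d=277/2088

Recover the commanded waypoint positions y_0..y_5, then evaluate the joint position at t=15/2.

y_0=3 y_1=-4 y_2=-1 y_3=-3 y_4=-1 y_5=-2
S(15/2) = -1875/928

y_0 = S_0(0) = a_0 = 3
y_1 = S_1(0) = a_1 = -4
y_2 = S_2(0) = a_2 = -1
y_3 = S_3(0) = a_3 = -3
y_4 = S_4(0) = a_4 = -1
y_5 = S_4(2) = -2
t_q=15/2 is in segment 2 (τ=3/2); S_2(τ)=-1875/928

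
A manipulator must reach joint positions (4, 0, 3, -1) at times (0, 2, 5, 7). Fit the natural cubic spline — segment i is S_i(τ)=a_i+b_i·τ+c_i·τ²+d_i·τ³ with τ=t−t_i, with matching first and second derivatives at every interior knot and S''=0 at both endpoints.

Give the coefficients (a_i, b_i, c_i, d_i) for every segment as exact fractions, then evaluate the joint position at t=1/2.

  seg 0: a=4 b=-20/7 c=0 d=3/14
  seg 1: a=0 b=-2/7 c=9/7 d=-2/7
  seg 2: a=3 b=-2/7 c=-9/7 d=3/14
S(1/2) = 291/112

Δ: Δ0=-2, Δ1=1, Δ2=-2
row 1: diag=10, rhs=18; c'=3/10, d'=9/5
row 2: denom=10−3·3/10=91/10; d'=(-18−3·9/5)/(91/10)=-18/7
back: M2=-18/7
back: M1=9/5−3/10·-18/7=18/7
M: M0=0, M1=18/7, M2=-18/7, M3=0
seg 0: a=4, c=M0/2=0, d=(M1−M0)/(6·2)=3/14, b=Δ0−h0·(2M0+M1)/6=-20/7
seg 1: a=0, c=M1/2=9/7, d=(M2−M1)/(6·3)=-2/7, b=Δ1−h1·(2M1+M2)/6=-2/7
seg 2: a=3, c=M2/2=-9/7, d=(M3−M2)/(6·2)=3/14, b=Δ2−h2·(2M2+M3)/6=-2/7
t_q=1/2 → seg 0, τ=1/2; S=4+-20/7·τ+0·τ²+3/14·τ³=291/112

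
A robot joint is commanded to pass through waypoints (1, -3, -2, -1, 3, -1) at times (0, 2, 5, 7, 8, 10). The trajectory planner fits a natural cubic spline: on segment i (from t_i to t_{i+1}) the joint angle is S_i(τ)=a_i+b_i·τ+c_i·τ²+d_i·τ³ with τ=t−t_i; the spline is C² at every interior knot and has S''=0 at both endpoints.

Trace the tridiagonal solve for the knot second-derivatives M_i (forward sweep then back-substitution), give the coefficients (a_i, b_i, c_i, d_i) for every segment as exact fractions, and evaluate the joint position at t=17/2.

Δ: Δ0=-2, Δ1=1/3, Δ2=1/2, Δ3=4, Δ4=-2
row 1: diag=10, rhs=14; c'=3/10, d'=7/5
row 2: denom=10−3·3/10=91/10; d'=(1−3·7/5)/(91/10)=-32/91
row 3: denom=6−2·20/91=506/91; d'=(21−2·-32/91)/(506/91)=1975/506
row 4: denom=6−1·91/506=2945/506; d'=(-36−1·1975/506)/(2945/506)=-20191/2945
back: M4=-20191/2945
back: M3=1975/506−91/506·-20191/2945=15126/2945
back: M2=-32/91−20/91·15126/2945=-872/589
back: M1=7/5−3/10·-872/589=5431/2945
M: M0=0, M1=5431/2945, M2=-872/589, M3=15126/2945, M4=-20191/2945, M5=0
seg 0: a=1, c=M0/2=0, d=(M1−M0)/(6·2)=5431/35340, b=Δ0−h0·(2M0+M1)/6=-23101/8835
seg 1: a=-3, c=M1/2=5431/5890, d=(M2−M1)/(6·3)=-9791/53010, b=Δ1−h1·(2M1+M2)/6=-6808/8835
seg 2: a=-2, c=M2/2=-436/589, d=(M3−M2)/(6·2)=9743/17670, b=Δ2−h2·(2M2+M3)/6=-3977/17670
seg 3: a=-1, c=M3/2=7563/2945, d=(M4−M3)/(6·1)=-35317/17670, b=Δ3−h3·(2M3+M4)/6=60619/17670
seg 4: a=3, c=M4/2=-20191/5890, d=(M5−M4)/(6·2)=20191/35340, b=Δ4−h4·(2M4+M5)/6=22712/8835
t_q=17/2 → seg 4, τ=1/2; S=3+22712/8835·τ+-20191/5890·τ²+20191/35340·τ³=329817/94240

  seg 0: a=1 b=-23101/8835 c=0 d=5431/35340
  seg 1: a=-3 b=-6808/8835 c=5431/5890 d=-9791/53010
  seg 2: a=-2 b=-3977/17670 c=-436/589 d=9743/17670
  seg 3: a=-1 b=60619/17670 c=7563/2945 d=-35317/17670
  seg 4: a=3 b=22712/8835 c=-20191/5890 d=20191/35340
S(17/2) = 329817/94240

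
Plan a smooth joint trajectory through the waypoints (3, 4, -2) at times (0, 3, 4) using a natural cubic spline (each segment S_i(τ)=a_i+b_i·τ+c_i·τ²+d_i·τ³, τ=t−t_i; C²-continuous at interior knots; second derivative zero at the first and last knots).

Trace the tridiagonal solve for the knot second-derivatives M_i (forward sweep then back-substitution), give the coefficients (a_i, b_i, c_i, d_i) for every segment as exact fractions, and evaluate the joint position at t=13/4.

Δ: Δ0=1/3, Δ1=-6
row 1: diag=8, rhs=-38; c'=1/8, d'=-19/4
back: M1=-19/4
M: M0=0, M1=-19/4, M2=0
seg 0: a=3, c=M0/2=0, d=(M1−M0)/(6·3)=-19/72, b=Δ0−h0·(2M0+M1)/6=65/24
seg 1: a=4, c=M1/2=-19/8, d=(M2−M1)/(6·1)=19/24, b=Δ1−h1·(2M1+M2)/6=-53/12
t_q=13/4 → seg 1, τ=1/4; S=4+-53/12·τ+-19/8·τ²+19/24·τ³=1413/512

  seg 0: a=3 b=65/24 c=0 d=-19/72
  seg 1: a=4 b=-53/12 c=-19/8 d=19/24
S(13/4) = 1413/512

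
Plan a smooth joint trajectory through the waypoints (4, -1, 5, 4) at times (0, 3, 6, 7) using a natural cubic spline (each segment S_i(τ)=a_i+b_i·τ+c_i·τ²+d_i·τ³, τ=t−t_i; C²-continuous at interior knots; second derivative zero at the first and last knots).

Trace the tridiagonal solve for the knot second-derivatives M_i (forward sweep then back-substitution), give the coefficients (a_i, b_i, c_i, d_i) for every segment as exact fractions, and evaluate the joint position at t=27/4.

Δ: Δ0=-5/3, Δ1=2, Δ2=-1
row 1: diag=12, rhs=22; c'=1/4, d'=11/6
row 2: denom=8−3·1/4=29/4; d'=(-18−3·11/6)/(29/4)=-94/29
back: M2=-94/29
back: M1=11/6−1/4·-94/29=230/87
M: M0=0, M1=230/87, M2=-94/29, M3=0
seg 0: a=4, c=M0/2=0, d=(M1−M0)/(6·3)=115/783, b=Δ0−h0·(2M0+M1)/6=-260/87
seg 1: a=-1, c=M1/2=115/87, d=(M2−M1)/(6·3)=-256/783, b=Δ1−h1·(2M1+M2)/6=85/87
seg 2: a=5, c=M2/2=-47/29, d=(M3−M2)/(6·1)=47/87, b=Δ2−h2·(2M2+M3)/6=7/87
t_q=27/4 → seg 2, τ=3/4; S=5+7/87·τ+-47/29·τ²+47/87·τ³=8123/1856

  seg 0: a=4 b=-260/87 c=0 d=115/783
  seg 1: a=-1 b=85/87 c=115/87 d=-256/783
  seg 2: a=5 b=7/87 c=-47/29 d=47/87
S(27/4) = 8123/1856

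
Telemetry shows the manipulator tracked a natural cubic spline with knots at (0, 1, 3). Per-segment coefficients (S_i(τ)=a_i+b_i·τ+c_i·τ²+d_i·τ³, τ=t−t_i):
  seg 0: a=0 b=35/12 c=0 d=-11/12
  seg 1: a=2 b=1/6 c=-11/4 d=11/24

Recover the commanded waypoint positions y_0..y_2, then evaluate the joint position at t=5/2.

y_0 = S_0(0) = a_0 = 0
y_1 = S_1(0) = a_1 = 2
y_2 = S_1(2) = -5
t_q=5/2 is in segment 1 (τ=3/2); S_1(τ)=-153/64

y_0=0 y_1=2 y_2=-5
S(5/2) = -153/64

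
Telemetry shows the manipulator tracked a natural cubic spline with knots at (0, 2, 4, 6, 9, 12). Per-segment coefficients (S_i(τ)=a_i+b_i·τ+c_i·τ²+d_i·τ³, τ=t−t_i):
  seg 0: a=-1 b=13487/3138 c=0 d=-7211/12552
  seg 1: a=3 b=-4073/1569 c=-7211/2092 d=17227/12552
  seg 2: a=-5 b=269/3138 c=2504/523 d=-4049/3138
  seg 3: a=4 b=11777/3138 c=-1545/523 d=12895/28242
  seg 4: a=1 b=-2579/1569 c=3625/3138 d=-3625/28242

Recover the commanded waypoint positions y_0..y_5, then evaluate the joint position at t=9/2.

y_0 = S_0(0) = a_0 = -1
y_1 = S_1(0) = a_1 = 3
y_2 = S_2(0) = a_2 = -5
y_3 = S_3(0) = a_3 = 4
y_4 = S_4(0) = a_4 = 1
y_5 = S_4(3) = 3
t_q=9/2 is in segment 2 (τ=1/2); S_2(τ)=-32815/8368

y_0=-1 y_1=3 y_2=-5 y_3=4 y_4=1 y_5=3
S(9/2) = -32815/8368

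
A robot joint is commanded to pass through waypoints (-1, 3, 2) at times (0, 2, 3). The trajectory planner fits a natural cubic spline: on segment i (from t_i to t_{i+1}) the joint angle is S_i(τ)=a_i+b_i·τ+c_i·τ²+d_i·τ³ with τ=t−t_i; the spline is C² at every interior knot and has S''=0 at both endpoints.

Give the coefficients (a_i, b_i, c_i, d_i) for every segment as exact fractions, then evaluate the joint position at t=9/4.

  seg 0: a=-1 b=3 c=0 d=-1/4
  seg 1: a=3 b=0 c=-3/2 d=1/2
S(9/4) = 373/128

Δ: Δ0=2, Δ1=-1
row 1: diag=6, rhs=-18; c'=1/6, d'=-3
back: M1=-3
M: M0=0, M1=-3, M2=0
seg 0: a=-1, c=M0/2=0, d=(M1−M0)/(6·2)=-1/4, b=Δ0−h0·(2M0+M1)/6=3
seg 1: a=3, c=M1/2=-3/2, d=(M2−M1)/(6·1)=1/2, b=Δ1−h1·(2M1+M2)/6=0
t_q=9/4 → seg 1, τ=1/4; S=3+0·τ+-3/2·τ²+1/2·τ³=373/128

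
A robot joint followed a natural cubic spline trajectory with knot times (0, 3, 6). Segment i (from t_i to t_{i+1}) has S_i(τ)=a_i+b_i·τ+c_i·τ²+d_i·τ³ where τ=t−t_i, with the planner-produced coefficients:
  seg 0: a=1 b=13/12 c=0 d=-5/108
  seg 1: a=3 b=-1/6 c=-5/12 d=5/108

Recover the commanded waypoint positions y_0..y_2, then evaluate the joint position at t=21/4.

y_0=1 y_1=3 y_2=0
S(21/4) = 267/256

y_0 = S_0(0) = a_0 = 1
y_1 = S_1(0) = a_1 = 3
y_2 = S_1(3) = 0
t_q=21/4 is in segment 1 (τ=9/4); S_1(τ)=267/256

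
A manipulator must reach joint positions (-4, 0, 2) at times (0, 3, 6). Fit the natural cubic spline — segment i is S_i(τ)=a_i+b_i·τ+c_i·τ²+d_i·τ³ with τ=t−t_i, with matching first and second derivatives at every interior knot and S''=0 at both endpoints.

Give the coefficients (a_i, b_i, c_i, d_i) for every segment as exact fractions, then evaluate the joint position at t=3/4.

Δ: Δ0=4/3, Δ1=2/3
row 1: diag=12, rhs=-4; c'=1/4, d'=-1/3
back: M1=-1/3
M: M0=0, M1=-1/3, M2=0
seg 0: a=-4, c=M0/2=0, d=(M1−M0)/(6·3)=-1/54, b=Δ0−h0·(2M0+M1)/6=3/2
seg 1: a=0, c=M1/2=-1/6, d=(M2−M1)/(6·3)=1/54, b=Δ1−h1·(2M1+M2)/6=1
t_q=3/4 → seg 0, τ=3/4; S=-4+3/2·τ+0·τ²+-1/54·τ³=-369/128

  seg 0: a=-4 b=3/2 c=0 d=-1/54
  seg 1: a=0 b=1 c=-1/6 d=1/54
S(3/4) = -369/128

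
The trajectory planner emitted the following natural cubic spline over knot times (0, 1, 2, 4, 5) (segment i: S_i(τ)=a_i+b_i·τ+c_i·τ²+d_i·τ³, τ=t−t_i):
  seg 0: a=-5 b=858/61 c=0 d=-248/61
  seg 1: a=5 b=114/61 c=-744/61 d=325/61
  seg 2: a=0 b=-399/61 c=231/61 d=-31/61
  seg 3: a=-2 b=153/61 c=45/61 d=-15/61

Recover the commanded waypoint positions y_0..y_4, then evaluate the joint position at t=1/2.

y_0 = S_0(0) = a_0 = -5
y_1 = S_1(0) = a_1 = 5
y_2 = S_2(0) = a_2 = 0
y_3 = S_3(0) = a_3 = -2
y_4 = S_3(1) = 1
t_q=1/2 is in segment 0 (τ=1/2); S_0(τ)=93/61

y_0=-5 y_1=5 y_2=0 y_3=-2 y_4=1
S(1/2) = 93/61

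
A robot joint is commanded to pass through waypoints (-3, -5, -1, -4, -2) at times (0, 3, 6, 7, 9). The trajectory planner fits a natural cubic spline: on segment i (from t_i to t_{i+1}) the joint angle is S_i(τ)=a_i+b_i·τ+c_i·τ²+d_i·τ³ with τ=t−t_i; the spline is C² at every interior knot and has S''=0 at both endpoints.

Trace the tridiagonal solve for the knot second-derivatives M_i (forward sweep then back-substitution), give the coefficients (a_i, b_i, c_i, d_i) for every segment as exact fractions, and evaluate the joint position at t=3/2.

Δ: Δ0=-2/3, Δ1=4/3, Δ2=-3, Δ3=1
row 1: diag=12, rhs=12; c'=1/4, d'=1
row 2: denom=8−3·1/4=29/4; d'=(-26−3·1)/(29/4)=-4
row 3: denom=6−1·4/29=170/29; d'=(24−1·-4)/(170/29)=406/85
back: M3=406/85
back: M2=-4−4/29·406/85=-396/85
back: M1=1−1/4·-396/85=184/85
M: M0=0, M1=184/85, M2=-396/85, M3=406/85, M4=0
seg 0: a=-3, c=M0/2=0, d=(M1−M0)/(6·3)=92/765, b=Δ0−h0·(2M0+M1)/6=-446/255
seg 1: a=-5, c=M1/2=92/85, d=(M2−M1)/(6·3)=-58/153, b=Δ1−h1·(2M1+M2)/6=382/255
seg 2: a=-1, c=M2/2=-198/85, d=(M3−M2)/(6·1)=401/255, b=Δ2−h2·(2M2+M3)/6=-572/255
seg 3: a=-4, c=M3/2=203/85, d=(M4−M3)/(6·2)=-203/510, b=Δ3−h3·(2M3+M4)/6=-557/255
t_q=3/2 → seg 0, τ=3/2; S=-3+-446/255·τ+0·τ²+92/765·τ³=-887/170

  seg 0: a=-3 b=-446/255 c=0 d=92/765
  seg 1: a=-5 b=382/255 c=92/85 d=-58/153
  seg 2: a=-1 b=-572/255 c=-198/85 d=401/255
  seg 3: a=-4 b=-557/255 c=203/85 d=-203/510
S(3/2) = -887/170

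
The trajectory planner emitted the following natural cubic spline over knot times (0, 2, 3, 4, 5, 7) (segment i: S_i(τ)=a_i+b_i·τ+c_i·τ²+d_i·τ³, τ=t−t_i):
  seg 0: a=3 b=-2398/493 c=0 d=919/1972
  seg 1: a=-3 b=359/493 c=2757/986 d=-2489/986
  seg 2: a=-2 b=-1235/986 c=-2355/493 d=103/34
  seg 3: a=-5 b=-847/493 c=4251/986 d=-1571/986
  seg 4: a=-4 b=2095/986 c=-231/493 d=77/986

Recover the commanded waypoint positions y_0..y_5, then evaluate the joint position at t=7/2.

y_0 = S_0(0) = a_0 = 3
y_1 = S_1(0) = a_1 = -3
y_2 = S_2(0) = a_2 = -2
y_3 = S_3(0) = a_3 = -5
y_4 = S_4(0) = a_4 = -4
y_5 = S_4(2) = -1
t_q=7/2 is in segment 2 (τ=1/2); S_2(τ)=-1597/464

y_0=3 y_1=-3 y_2=-2 y_3=-5 y_4=-4 y_5=-1
S(7/2) = -1597/464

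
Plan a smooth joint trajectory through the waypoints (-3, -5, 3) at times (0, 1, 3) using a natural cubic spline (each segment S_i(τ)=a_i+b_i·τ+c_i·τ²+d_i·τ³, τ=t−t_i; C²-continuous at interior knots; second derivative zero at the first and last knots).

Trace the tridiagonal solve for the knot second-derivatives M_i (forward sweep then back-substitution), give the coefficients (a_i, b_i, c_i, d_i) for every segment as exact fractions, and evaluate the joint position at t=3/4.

Δ: Δ0=-2, Δ1=4
row 1: diag=6, rhs=36; c'=1/3, d'=6
back: M1=6
M: M0=0, M1=6, M2=0
seg 0: a=-3, c=M0/2=0, d=(M1−M0)/(6·1)=1, b=Δ0−h0·(2M0+M1)/6=-3
seg 1: a=-5, c=M1/2=3, d=(M2−M1)/(6·2)=-1/2, b=Δ1−h1·(2M1+M2)/6=0
t_q=3/4 → seg 0, τ=3/4; S=-3+-3·τ+0·τ²+1·τ³=-309/64

  seg 0: a=-3 b=-3 c=0 d=1
  seg 1: a=-5 b=0 c=3 d=-1/2
S(3/4) = -309/64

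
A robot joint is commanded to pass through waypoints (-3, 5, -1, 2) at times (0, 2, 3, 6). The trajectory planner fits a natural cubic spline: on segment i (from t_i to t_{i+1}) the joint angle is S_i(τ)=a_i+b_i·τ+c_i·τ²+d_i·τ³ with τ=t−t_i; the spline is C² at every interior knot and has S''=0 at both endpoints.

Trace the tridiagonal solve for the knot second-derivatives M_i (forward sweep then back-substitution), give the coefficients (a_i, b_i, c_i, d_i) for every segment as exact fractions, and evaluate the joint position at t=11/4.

Δ: Δ0=4, Δ1=-6, Δ2=1
row 1: diag=6, rhs=-60; c'=1/6, d'=-10
row 2: denom=8−1·1/6=47/6; d'=(42−1·-10)/(47/6)=312/47
back: M2=312/47
back: M1=-10−1/6·312/47=-522/47
M: M0=0, M1=-522/47, M2=312/47, M3=0
seg 0: a=-3, c=M0/2=0, d=(M1−M0)/(6·2)=-87/94, b=Δ0−h0·(2M0+M1)/6=362/47
seg 1: a=5, c=M1/2=-261/47, d=(M2−M1)/(6·1)=139/47, b=Δ1−h1·(2M1+M2)/6=-160/47
seg 2: a=-1, c=M2/2=156/47, d=(M3−M2)/(6·3)=-52/141, b=Δ2−h2·(2M2+M3)/6=-265/47
t_q=11/4 → seg 1, τ=3/4; S=5+-160/47·τ+-261/47·τ²+139/47·τ³=1717/3008

  seg 0: a=-3 b=362/47 c=0 d=-87/94
  seg 1: a=5 b=-160/47 c=-261/47 d=139/47
  seg 2: a=-1 b=-265/47 c=156/47 d=-52/141
S(11/4) = 1717/3008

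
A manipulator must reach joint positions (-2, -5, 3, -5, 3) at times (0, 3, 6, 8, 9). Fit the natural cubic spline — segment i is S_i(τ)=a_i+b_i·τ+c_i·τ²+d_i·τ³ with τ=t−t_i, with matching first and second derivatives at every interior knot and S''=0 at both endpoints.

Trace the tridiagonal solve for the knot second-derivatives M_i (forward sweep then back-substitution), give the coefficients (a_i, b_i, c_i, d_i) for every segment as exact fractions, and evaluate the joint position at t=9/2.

Δ: Δ0=-1, Δ1=8/3, Δ2=-4, Δ3=8
row 1: diag=12, rhs=22; c'=1/4, d'=11/6
row 2: denom=10−3·1/4=37/4; d'=(-40−3·11/6)/(37/4)=-182/37
row 3: denom=6−2·8/37=206/37; d'=(72−2·-182/37)/(206/37)=1514/103
back: M3=1514/103
back: M2=-182/37−8/37·1514/103=-834/103
back: M1=11/6−1/4·-834/103=1192/309
M: M0=0, M1=1192/309, M2=-834/103, M3=1514/103, M4=0
seg 0: a=-2, c=M0/2=0, d=(M1−M0)/(6·3)=596/2781, b=Δ0−h0·(2M0+M1)/6=-905/309
seg 1: a=-5, c=M1/2=596/309, d=(M2−M1)/(6·3)=-1847/2781, b=Δ1−h1·(2M1+M2)/6=883/309
seg 2: a=3, c=M2/2=-417/103, d=(M3−M2)/(6·2)=587/309, b=Δ2−h2·(2M2+M3)/6=-1082/309
seg 3: a=-5, c=M3/2=757/103, d=(M4−M3)/(6·1)=-757/309, b=Δ3−h3·(2M3+M4)/6=958/309
t_q=9/2 → seg 1, τ=3/2; S=-5+883/309·τ+596/309·τ²+-1847/2781·τ³=1141/824

  seg 0: a=-2 b=-905/309 c=0 d=596/2781
  seg 1: a=-5 b=883/309 c=596/309 d=-1847/2781
  seg 2: a=3 b=-1082/309 c=-417/103 d=587/309
  seg 3: a=-5 b=958/309 c=757/103 d=-757/309
S(9/2) = 1141/824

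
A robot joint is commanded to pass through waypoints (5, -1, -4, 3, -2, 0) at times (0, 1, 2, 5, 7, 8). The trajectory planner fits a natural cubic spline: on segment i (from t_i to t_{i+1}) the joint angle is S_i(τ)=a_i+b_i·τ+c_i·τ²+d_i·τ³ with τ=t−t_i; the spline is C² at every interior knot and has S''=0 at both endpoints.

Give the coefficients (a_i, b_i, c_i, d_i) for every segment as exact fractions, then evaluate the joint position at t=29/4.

Δ: Δ0=-6, Δ1=-3, Δ2=7/3, Δ3=-5/2, Δ4=2
row 1: diag=4, rhs=18; c'=1/4, d'=9/2
row 2: denom=8−1·1/4=31/4; d'=(32−1·9/2)/(31/4)=110/31
row 3: denom=10−3·12/31=274/31; d'=(-29−3·110/31)/(274/31)=-1229/274
row 4: denom=6−2·31/137=760/137; d'=(27−2·-1229/274)/(760/137)=616/95
back: M4=616/95
back: M3=-1229/274−31/137·616/95=-1131/190
back: M2=110/31−12/31·-1131/190=556/95
back: M1=9/2−1/4·556/95=577/190
M: M0=0, M1=577/190, M2=556/95, M3=-1131/190, M4=616/95, M5=0
seg 0: a=5, c=M0/2=0, d=(M1−M0)/(6·1)=577/1140, b=Δ0−h0·(2M0+M1)/6=-7417/1140
seg 1: a=-1, c=M1/2=577/380, d=(M2−M1)/(6·1)=107/228, b=Δ1−h1·(2M1+M2)/6=-2843/570
seg 2: a=-4, c=M2/2=278/95, d=(M3−M2)/(6·3)=-2243/3420, b=Δ2−h2·(2M2+M3)/6=-619/1140
seg 3: a=3, c=M3/2=-1131/380, d=(M4−M3)/(6·2)=2363/2280, b=Δ3−h3·(2M3+M4)/6=-79/114
seg 4: a=-2, c=M4/2=308/95, d=(M5−M4)/(6·1)=-308/285, b=Δ4−h4·(2M4+M5)/6=-46/285
t_q=29/4 → seg 4, τ=1/4; S=-2+-46/285·τ+308/95·τ²+-308/285·τ³=-2819/1520

  seg 0: a=5 b=-7417/1140 c=0 d=577/1140
  seg 1: a=-1 b=-2843/570 c=577/380 d=107/228
  seg 2: a=-4 b=-619/1140 c=278/95 d=-2243/3420
  seg 3: a=3 b=-79/114 c=-1131/380 d=2363/2280
  seg 4: a=-2 b=-46/285 c=308/95 d=-308/285
S(29/4) = -2819/1520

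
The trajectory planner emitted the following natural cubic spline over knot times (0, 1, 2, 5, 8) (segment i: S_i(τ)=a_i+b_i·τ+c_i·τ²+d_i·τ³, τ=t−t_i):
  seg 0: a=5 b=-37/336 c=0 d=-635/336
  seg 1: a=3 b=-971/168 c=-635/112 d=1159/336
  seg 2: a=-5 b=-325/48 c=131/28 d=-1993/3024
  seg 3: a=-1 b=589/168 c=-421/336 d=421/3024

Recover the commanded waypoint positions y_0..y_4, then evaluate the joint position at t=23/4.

y_0=5 y_1=3 y_2=-5 y_3=-1 y_4=2
S(23/4) = 1007/1024

y_0 = S_0(0) = a_0 = 5
y_1 = S_1(0) = a_1 = 3
y_2 = S_2(0) = a_2 = -5
y_3 = S_3(0) = a_3 = -1
y_4 = S_3(3) = 2
t_q=23/4 is in segment 3 (τ=3/4); S_3(τ)=1007/1024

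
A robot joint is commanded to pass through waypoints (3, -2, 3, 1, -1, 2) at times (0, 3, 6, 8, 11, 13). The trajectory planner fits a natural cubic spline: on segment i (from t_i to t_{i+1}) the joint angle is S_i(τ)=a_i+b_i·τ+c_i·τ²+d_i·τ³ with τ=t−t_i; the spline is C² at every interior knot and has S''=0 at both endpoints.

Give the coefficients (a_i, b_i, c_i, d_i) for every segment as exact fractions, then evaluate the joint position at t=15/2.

  seg 0: a=3 b=-8954/3207 c=0 d=401/3207
  seg 1: a=-2 b=1873/3207 c=1203/1069 d=-7355/28863
  seg 2: a=3 b=1462/3207 c=-3746/3207 d=941/4276
  seg 3: a=1 b=-5053/3207 c=977/6414 d=2899/57726
  seg 4: a=-1 b=4453/6414 c=646/1069 d=-323/3207
S(15/2) = 61519/34208

Δ: Δ0=-5/3, Δ1=5/3, Δ2=-1, Δ3=-2/3, Δ4=3/2
row 1: diag=12, rhs=20; c'=1/4, d'=5/3
row 2: denom=10−3·1/4=37/4; d'=(-16−3·5/3)/(37/4)=-84/37
row 3: denom=10−2·8/37=354/37; d'=(2−2·-84/37)/(354/37)=121/177
row 4: denom=10−3·37/118=1069/118; d'=(13−3·121/177)/(1069/118)=1292/1069
back: M4=1292/1069
back: M3=121/177−37/118·1292/1069=977/3207
back: M2=-84/37−8/37·977/3207=-7492/3207
back: M1=5/3−1/4·-7492/3207=2406/1069
M: M0=0, M1=2406/1069, M2=-7492/3207, M3=977/3207, M4=1292/1069, M5=0
seg 0: a=3, c=M0/2=0, d=(M1−M0)/(6·3)=401/3207, b=Δ0−h0·(2M0+M1)/6=-8954/3207
seg 1: a=-2, c=M1/2=1203/1069, d=(M2−M1)/(6·3)=-7355/28863, b=Δ1−h1·(2M1+M2)/6=1873/3207
seg 2: a=3, c=M2/2=-3746/3207, d=(M3−M2)/(6·2)=941/4276, b=Δ2−h2·(2M2+M3)/6=1462/3207
seg 3: a=1, c=M3/2=977/6414, d=(M4−M3)/(6·3)=2899/57726, b=Δ3−h3·(2M3+M4)/6=-5053/3207
seg 4: a=-1, c=M4/2=646/1069, d=(M5−M4)/(6·2)=-323/3207, b=Δ4−h4·(2M4+M5)/6=4453/6414
t_q=15/2 → seg 2, τ=3/2; S=3+1462/3207·τ+-3746/3207·τ²+941/4276·τ³=61519/34208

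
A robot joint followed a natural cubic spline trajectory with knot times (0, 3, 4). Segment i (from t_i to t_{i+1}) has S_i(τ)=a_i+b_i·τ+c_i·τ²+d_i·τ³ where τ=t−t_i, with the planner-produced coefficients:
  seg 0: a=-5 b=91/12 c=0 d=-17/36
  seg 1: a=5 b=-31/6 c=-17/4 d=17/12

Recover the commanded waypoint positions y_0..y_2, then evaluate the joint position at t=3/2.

y_0=-5 y_1=5 y_2=-3
S(3/2) = 153/32

y_0 = S_0(0) = a_0 = -5
y_1 = S_1(0) = a_1 = 5
y_2 = S_1(1) = -3
t_q=3/2 is in segment 0 (τ=3/2); S_0(τ)=153/32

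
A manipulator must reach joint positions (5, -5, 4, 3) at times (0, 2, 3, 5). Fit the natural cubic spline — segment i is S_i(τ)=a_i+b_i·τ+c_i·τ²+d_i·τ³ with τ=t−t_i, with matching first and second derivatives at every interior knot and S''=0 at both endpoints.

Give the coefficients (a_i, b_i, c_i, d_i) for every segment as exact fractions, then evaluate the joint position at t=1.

Δ: Δ0=-5, Δ1=9, Δ2=-1/2
row 1: diag=6, rhs=84; c'=1/6, d'=14
row 2: denom=6−1·1/6=35/6; d'=(-57−1·14)/(35/6)=-426/35
back: M2=-426/35
back: M1=14−1/6·-426/35=561/35
M: M0=0, M1=561/35, M2=-426/35, M3=0
seg 0: a=5, c=M0/2=0, d=(M1−M0)/(6·2)=187/140, b=Δ0−h0·(2M0+M1)/6=-362/35
seg 1: a=-5, c=M1/2=561/70, d=(M2−M1)/(6·1)=-47/10, b=Δ1−h1·(2M1+M2)/6=199/35
seg 2: a=4, c=M2/2=-213/35, d=(M3−M2)/(6·2)=71/70, b=Δ2−h2·(2M2+M3)/6=533/70
t_q=1 → seg 0, τ=1; S=5+-362/35·τ+0·τ²+187/140·τ³=-561/140

  seg 0: a=5 b=-362/35 c=0 d=187/140
  seg 1: a=-5 b=199/35 c=561/70 d=-47/10
  seg 2: a=4 b=533/70 c=-213/35 d=71/70
S(1) = -561/140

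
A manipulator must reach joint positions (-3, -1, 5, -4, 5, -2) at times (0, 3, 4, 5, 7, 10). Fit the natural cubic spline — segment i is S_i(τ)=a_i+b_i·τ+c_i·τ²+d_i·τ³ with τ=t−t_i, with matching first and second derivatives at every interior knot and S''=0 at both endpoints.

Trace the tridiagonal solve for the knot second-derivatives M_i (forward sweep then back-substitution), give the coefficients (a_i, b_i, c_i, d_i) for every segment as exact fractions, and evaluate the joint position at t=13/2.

  seg 0: a=-3 b=-881/276 c=0 d=355/828
  seg 1: a=-1 b=1157/138 c=355/92 d=-1723/276
  seg 2: a=5 b=-725/276 c=-342/23 d=2345/276
  seg 3: a=-4 b=-949/138 c=977/92 d=-1361/552
  seg 4: a=5 b=415/69 c=-96/23 d=32/69
S(13/2) = 1851/1472

Δ: Δ0=2/3, Δ1=6, Δ2=-9, Δ3=9/2, Δ4=-7/3
row 1: diag=8, rhs=32; c'=1/8, d'=4
row 2: denom=4−1·1/8=31/8; d'=(-90−1·4)/(31/8)=-752/31
row 3: denom=6−1·8/31=178/31; d'=(81−1·-752/31)/(178/31)=3263/178
row 4: denom=10−2·31/89=828/89; d'=(-41−2·3263/178)/(828/89)=-192/23
back: M4=-192/23
back: M3=3263/178−31/89·-192/23=977/46
back: M2=-752/31−8/31·977/46=-684/23
back: M1=4−1/8·-684/23=355/46
M: M0=0, M1=355/46, M2=-684/23, M3=977/46, M4=-192/23, M5=0
seg 0: a=-3, c=M0/2=0, d=(M1−M0)/(6·3)=355/828, b=Δ0−h0·(2M0+M1)/6=-881/276
seg 1: a=-1, c=M1/2=355/92, d=(M2−M1)/(6·1)=-1723/276, b=Δ1−h1·(2M1+M2)/6=1157/138
seg 2: a=5, c=M2/2=-342/23, d=(M3−M2)/(6·1)=2345/276, b=Δ2−h2·(2M2+M3)/6=-725/276
seg 3: a=-4, c=M3/2=977/92, d=(M4−M3)/(6·2)=-1361/552, b=Δ3−h3·(2M3+M4)/6=-949/138
seg 4: a=5, c=M4/2=-96/23, d=(M5−M4)/(6·3)=32/69, b=Δ4−h4·(2M4+M5)/6=415/69
t_q=13/2 → seg 3, τ=3/2; S=-4+-949/138·τ+977/92·τ²+-1361/552·τ³=1851/1472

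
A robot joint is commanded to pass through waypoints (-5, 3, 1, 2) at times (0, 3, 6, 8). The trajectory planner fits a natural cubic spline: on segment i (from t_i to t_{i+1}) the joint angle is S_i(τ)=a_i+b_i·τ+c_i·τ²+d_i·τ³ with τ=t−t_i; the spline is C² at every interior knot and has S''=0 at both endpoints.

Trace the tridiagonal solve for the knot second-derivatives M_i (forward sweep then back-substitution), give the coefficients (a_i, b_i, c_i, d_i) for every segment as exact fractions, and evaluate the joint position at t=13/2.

  seg 0: a=-5 b=271/74 c=0 d=-221/1998
  seg 1: a=3 b=25/37 c=-221/222 d=365/1998
  seg 2: a=1 b=-27/74 c=24/37 d=-4/37
S(13/2) = 143/148

Δ: Δ0=8/3, Δ1=-2/3, Δ2=1/2
row 1: diag=12, rhs=-20; c'=1/4, d'=-5/3
row 2: denom=10−3·1/4=37/4; d'=(7−3·-5/3)/(37/4)=48/37
back: M2=48/37
back: M1=-5/3−1/4·48/37=-221/111
M: M0=0, M1=-221/111, M2=48/37, M3=0
seg 0: a=-5, c=M0/2=0, d=(M1−M0)/(6·3)=-221/1998, b=Δ0−h0·(2M0+M1)/6=271/74
seg 1: a=3, c=M1/2=-221/222, d=(M2−M1)/(6·3)=365/1998, b=Δ1−h1·(2M1+M2)/6=25/37
seg 2: a=1, c=M2/2=24/37, d=(M3−M2)/(6·2)=-4/37, b=Δ2−h2·(2M2+M3)/6=-27/74
t_q=13/2 → seg 2, τ=1/2; S=1+-27/74·τ+24/37·τ²+-4/37·τ³=143/148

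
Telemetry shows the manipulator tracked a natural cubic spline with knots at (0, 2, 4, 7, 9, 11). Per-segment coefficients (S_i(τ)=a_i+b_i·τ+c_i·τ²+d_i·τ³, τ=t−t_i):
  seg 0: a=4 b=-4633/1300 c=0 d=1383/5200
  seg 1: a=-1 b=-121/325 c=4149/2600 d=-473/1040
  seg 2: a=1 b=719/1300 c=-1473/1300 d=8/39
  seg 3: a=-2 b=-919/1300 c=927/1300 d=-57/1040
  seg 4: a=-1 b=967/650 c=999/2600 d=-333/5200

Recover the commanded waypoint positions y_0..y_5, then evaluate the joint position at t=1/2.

y_0=4 y_1=-1 y_2=1 y_3=-2 y_4=-1 y_5=3
S(1/2) = 18731/8320

y_0 = S_0(0) = a_0 = 4
y_1 = S_1(0) = a_1 = -1
y_2 = S_2(0) = a_2 = 1
y_3 = S_3(0) = a_3 = -2
y_4 = S_4(0) = a_4 = -1
y_5 = S_4(2) = 3
t_q=1/2 is in segment 0 (τ=1/2); S_0(τ)=18731/8320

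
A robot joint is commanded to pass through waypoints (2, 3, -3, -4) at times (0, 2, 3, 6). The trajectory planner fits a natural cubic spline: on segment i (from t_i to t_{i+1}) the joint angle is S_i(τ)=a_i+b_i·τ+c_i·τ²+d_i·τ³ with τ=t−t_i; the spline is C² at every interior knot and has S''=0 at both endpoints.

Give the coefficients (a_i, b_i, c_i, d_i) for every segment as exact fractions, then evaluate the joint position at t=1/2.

  seg 0: a=2 b=833/282 c=0 d=-173/282
  seg 1: a=3 b=-1243/282 c=-173/47 d=589/282
  seg 2: a=-3 b=-776/141 c=243/94 d=-27/94
S(1/2) = 2557/752

Δ: Δ0=1/2, Δ1=-6, Δ2=-1/3
row 1: diag=6, rhs=-39; c'=1/6, d'=-13/2
row 2: denom=8−1·1/6=47/6; d'=(34−1·-13/2)/(47/6)=243/47
back: M2=243/47
back: M1=-13/2−1/6·243/47=-346/47
M: M0=0, M1=-346/47, M2=243/47, M3=0
seg 0: a=2, c=M0/2=0, d=(M1−M0)/(6·2)=-173/282, b=Δ0−h0·(2M0+M1)/6=833/282
seg 1: a=3, c=M1/2=-173/47, d=(M2−M1)/(6·1)=589/282, b=Δ1−h1·(2M1+M2)/6=-1243/282
seg 2: a=-3, c=M2/2=243/94, d=(M3−M2)/(6·3)=-27/94, b=Δ2−h2·(2M2+M3)/6=-776/141
t_q=1/2 → seg 0, τ=1/2; S=2+833/282·τ+0·τ²+-173/282·τ³=2557/752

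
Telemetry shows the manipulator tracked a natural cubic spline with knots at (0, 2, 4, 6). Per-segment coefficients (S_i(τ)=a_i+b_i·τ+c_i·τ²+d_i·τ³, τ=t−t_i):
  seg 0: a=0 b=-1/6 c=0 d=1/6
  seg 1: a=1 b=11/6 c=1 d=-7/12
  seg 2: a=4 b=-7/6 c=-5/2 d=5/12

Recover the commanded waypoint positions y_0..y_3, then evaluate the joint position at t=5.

y_0 = S_0(0) = a_0 = 0
y_1 = S_1(0) = a_1 = 1
y_2 = S_2(0) = a_2 = 4
y_3 = S_2(2) = -5
t_q=5 is in segment 2 (τ=1); S_2(τ)=3/4

y_0=0 y_1=1 y_2=4 y_3=-5
S(5) = 3/4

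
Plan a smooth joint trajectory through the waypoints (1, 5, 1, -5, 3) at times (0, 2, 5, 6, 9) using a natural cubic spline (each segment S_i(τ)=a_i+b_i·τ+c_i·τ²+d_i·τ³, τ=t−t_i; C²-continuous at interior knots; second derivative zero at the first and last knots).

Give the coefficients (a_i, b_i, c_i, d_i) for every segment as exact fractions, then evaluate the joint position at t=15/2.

  seg 0: a=1 b=70/31 c=0 d=-2/31
  seg 1: a=5 b=46/31 c=-12/31 d=-154/837
  seg 2: a=1 b=-180/31 c=-190/93 d=172/93
  seg 3: a=-5 b=-404/93 c=326/93 d=-326/837
S(15/2) = -613/124

Δ: Δ0=2, Δ1=-4/3, Δ2=-6, Δ3=8/3
row 1: diag=10, rhs=-20; c'=3/10, d'=-2
row 2: denom=8−3·3/10=71/10; d'=(-28−3·-2)/(71/10)=-220/71
row 3: denom=8−1·10/71=558/71; d'=(52−1·-220/71)/(558/71)=652/93
back: M3=652/93
back: M2=-220/71−10/71·652/93=-380/93
back: M1=-2−3/10·-380/93=-24/31
M: M0=0, M1=-24/31, M2=-380/93, M3=652/93, M4=0
seg 0: a=1, c=M0/2=0, d=(M1−M0)/(6·2)=-2/31, b=Δ0−h0·(2M0+M1)/6=70/31
seg 1: a=5, c=M1/2=-12/31, d=(M2−M1)/(6·3)=-154/837, b=Δ1−h1·(2M1+M2)/6=46/31
seg 2: a=1, c=M2/2=-190/93, d=(M3−M2)/(6·1)=172/93, b=Δ2−h2·(2M2+M3)/6=-180/31
seg 3: a=-5, c=M3/2=326/93, d=(M4−M3)/(6·3)=-326/837, b=Δ3−h3·(2M3+M4)/6=-404/93
t_q=15/2 → seg 3, τ=3/2; S=-5+-404/93·τ+326/93·τ²+-326/837·τ³=-613/124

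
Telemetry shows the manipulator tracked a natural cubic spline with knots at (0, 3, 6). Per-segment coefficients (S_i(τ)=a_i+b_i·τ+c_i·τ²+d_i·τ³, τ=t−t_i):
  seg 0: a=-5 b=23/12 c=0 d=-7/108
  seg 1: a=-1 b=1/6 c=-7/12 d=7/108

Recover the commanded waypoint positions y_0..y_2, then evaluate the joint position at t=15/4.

y_0 = S_0(0) = a_0 = -5
y_1 = S_1(0) = a_1 = -1
y_2 = S_1(3) = -4
t_q=15/4 is in segment 1 (τ=3/4); S_1(τ)=-301/256

y_0=-5 y_1=-1 y_2=-4
S(15/4) = -301/256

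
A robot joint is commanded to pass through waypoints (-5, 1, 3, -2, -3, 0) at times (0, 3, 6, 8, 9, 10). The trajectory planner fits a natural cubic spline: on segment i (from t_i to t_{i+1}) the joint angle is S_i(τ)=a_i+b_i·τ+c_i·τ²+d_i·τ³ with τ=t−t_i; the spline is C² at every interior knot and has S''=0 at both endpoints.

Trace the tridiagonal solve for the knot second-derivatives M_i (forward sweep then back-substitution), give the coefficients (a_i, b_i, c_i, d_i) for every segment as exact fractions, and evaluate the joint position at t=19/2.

Δ: Δ0=2, Δ1=2/3, Δ2=-5/2, Δ3=-1, Δ4=3
row 1: diag=12, rhs=-8; c'=1/4, d'=-2/3
row 2: denom=10−3·1/4=37/4; d'=(-19−3·-2/3)/(37/4)=-68/37
row 3: denom=6−2·8/37=206/37; d'=(9−2·-68/37)/(206/37)=469/206
row 4: denom=4−1·37/206=787/206; d'=(24−1·469/206)/(787/206)=4475/787
back: M4=4475/787
back: M3=469/206−37/206·4475/787=988/787
back: M2=-68/37−8/37·988/787=-1660/787
back: M1=-2/3−1/4·-1660/787=-329/2361
M: M0=0, M1=-329/2361, M2=-1660/787, M3=988/787, M4=4475/787, M5=0
seg 0: a=-5, c=M0/2=0, d=(M1−M0)/(6·3)=-329/42498, b=Δ0−h0·(2M0+M1)/6=9773/4722
seg 1: a=1, c=M1/2=-329/4722, d=(M2−M1)/(6·3)=-4651/42498, b=Δ1−h1·(2M1+M2)/6=4393/2361
seg 2: a=3, c=M2/2=-830/787, d=(M3−M2)/(6·2)=662/2361, b=Δ2−h2·(2M2+M3)/6=-7141/4722
seg 3: a=-2, c=M3/2=494/787, d=(M4−M3)/(6·1)=3487/4722, b=Δ3−h3·(2M3+M4)/6=-11173/4722
seg 4: a=-3, c=M4/2=4475/1574, d=(M5−M4)/(6·1)=-4475/4722, b=Δ4−h4·(2M4+M5)/6=2608/2361
t_q=19/2 → seg 4, τ=1/2; S=-3+2608/2361·τ+4475/1574·τ²+-4475/4722·τ³=-23363/12592

  seg 0: a=-5 b=9773/4722 c=0 d=-329/42498
  seg 1: a=1 b=4393/2361 c=-329/4722 d=-4651/42498
  seg 2: a=3 b=-7141/4722 c=-830/787 d=662/2361
  seg 3: a=-2 b=-11173/4722 c=494/787 d=3487/4722
  seg 4: a=-3 b=2608/2361 c=4475/1574 d=-4475/4722
S(19/2) = -23363/12592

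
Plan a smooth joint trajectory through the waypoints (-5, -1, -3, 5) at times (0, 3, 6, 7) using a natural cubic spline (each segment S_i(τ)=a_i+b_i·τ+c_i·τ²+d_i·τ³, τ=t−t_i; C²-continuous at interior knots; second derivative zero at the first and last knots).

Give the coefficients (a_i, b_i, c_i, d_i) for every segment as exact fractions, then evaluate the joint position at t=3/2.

  seg 0: a=-5 b=242/87 c=0 d=-14/87
  seg 1: a=-1 b=-136/87 c=-42/29 d=152/261
  seg 2: a=-3 b=476/87 c=110/29 d=-110/87
S(3/2) = -159/116

Δ: Δ0=4/3, Δ1=-2/3, Δ2=8
row 1: diag=12, rhs=-12; c'=1/4, d'=-1
row 2: denom=8−3·1/4=29/4; d'=(52−3·-1)/(29/4)=220/29
back: M2=220/29
back: M1=-1−1/4·220/29=-84/29
M: M0=0, M1=-84/29, M2=220/29, M3=0
seg 0: a=-5, c=M0/2=0, d=(M1−M0)/(6·3)=-14/87, b=Δ0−h0·(2M0+M1)/6=242/87
seg 1: a=-1, c=M1/2=-42/29, d=(M2−M1)/(6·3)=152/261, b=Δ1−h1·(2M1+M2)/6=-136/87
seg 2: a=-3, c=M2/2=110/29, d=(M3−M2)/(6·1)=-110/87, b=Δ2−h2·(2M2+M3)/6=476/87
t_q=3/2 → seg 0, τ=3/2; S=-5+242/87·τ+0·τ²+-14/87·τ³=-159/116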